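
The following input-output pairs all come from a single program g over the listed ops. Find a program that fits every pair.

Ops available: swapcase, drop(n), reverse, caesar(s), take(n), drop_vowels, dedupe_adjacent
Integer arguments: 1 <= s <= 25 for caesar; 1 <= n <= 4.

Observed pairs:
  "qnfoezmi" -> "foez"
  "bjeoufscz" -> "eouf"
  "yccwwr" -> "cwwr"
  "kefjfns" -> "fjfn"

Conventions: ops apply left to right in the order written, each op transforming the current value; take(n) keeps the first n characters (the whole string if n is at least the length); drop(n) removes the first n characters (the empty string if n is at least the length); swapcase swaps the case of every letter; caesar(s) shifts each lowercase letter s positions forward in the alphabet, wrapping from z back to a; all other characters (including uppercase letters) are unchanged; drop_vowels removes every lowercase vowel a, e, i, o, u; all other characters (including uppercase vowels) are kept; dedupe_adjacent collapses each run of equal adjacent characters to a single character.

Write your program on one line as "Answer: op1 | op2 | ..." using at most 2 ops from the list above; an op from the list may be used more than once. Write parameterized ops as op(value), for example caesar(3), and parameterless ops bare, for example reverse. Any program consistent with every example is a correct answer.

drop(2) | take(4)

Check, running the answer program on each example:
  "qnfoezmi" -> "foezmi" -> "foez"
  "bjeoufscz" -> "eoufscz" -> "eouf"
  "yccwwr" -> "cwwr" -> "cwwr"
  "kefjfns" -> "fjfns" -> "fjfn"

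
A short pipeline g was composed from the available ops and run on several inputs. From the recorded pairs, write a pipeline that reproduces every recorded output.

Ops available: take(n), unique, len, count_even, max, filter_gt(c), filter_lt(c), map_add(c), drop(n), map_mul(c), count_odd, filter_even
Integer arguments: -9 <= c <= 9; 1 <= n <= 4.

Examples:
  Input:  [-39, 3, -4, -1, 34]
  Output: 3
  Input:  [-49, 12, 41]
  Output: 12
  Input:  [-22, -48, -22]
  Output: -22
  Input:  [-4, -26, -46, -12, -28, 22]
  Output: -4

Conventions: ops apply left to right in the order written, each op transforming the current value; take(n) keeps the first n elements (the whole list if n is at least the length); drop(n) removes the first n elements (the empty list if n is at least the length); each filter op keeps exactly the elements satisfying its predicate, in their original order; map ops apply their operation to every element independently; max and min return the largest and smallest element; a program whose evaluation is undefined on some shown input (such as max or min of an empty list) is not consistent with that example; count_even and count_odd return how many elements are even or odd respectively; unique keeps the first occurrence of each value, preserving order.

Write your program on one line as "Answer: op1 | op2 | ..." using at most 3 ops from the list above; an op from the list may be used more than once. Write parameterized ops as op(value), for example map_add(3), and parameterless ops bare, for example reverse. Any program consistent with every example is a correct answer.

take(3) | take(2) | max

Check, running the answer program on each example:
  [-39, 3, -4, -1, 34] -> [-39, 3, -4] -> [-39, 3] -> 3
  [-49, 12, 41] -> [-49, 12, 41] -> [-49, 12] -> 12
  [-22, -48, -22] -> [-22, -48, -22] -> [-22, -48] -> -22
  [-4, -26, -46, -12, -28, 22] -> [-4, -26, -46] -> [-4, -26] -> -4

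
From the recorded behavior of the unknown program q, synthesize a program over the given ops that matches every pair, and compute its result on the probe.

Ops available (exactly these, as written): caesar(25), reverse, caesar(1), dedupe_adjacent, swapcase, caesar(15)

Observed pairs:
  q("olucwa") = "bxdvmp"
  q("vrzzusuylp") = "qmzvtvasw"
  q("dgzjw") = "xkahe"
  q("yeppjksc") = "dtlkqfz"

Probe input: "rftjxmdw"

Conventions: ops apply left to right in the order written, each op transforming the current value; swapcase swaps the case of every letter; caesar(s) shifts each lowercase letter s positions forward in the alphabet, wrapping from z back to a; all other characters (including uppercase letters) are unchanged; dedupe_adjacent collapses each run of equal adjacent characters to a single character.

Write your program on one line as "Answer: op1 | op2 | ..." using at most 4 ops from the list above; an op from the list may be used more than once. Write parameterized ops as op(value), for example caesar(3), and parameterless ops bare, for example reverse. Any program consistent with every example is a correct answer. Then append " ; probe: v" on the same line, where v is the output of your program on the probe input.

reverse | dedupe_adjacent | caesar(1) ; probe: "xenykugs"

Check, running the answer program on each example:
  "olucwa" -> "awculo" -> "awculo" -> "bxdvmp"
  "vrzzusuylp" -> "plyusuzzrv" -> "plyusuzrv" -> "qmzvtvasw"
  "dgzjw" -> "wjzgd" -> "wjzgd" -> "xkahe"
  "yeppjksc" -> "cskjppey" -> "cskjpey" -> "dtlkqfz"
  probe: "rftjxmdw" -> "wdmxjtfr" -> "wdmxjtfr" -> "xenykugs"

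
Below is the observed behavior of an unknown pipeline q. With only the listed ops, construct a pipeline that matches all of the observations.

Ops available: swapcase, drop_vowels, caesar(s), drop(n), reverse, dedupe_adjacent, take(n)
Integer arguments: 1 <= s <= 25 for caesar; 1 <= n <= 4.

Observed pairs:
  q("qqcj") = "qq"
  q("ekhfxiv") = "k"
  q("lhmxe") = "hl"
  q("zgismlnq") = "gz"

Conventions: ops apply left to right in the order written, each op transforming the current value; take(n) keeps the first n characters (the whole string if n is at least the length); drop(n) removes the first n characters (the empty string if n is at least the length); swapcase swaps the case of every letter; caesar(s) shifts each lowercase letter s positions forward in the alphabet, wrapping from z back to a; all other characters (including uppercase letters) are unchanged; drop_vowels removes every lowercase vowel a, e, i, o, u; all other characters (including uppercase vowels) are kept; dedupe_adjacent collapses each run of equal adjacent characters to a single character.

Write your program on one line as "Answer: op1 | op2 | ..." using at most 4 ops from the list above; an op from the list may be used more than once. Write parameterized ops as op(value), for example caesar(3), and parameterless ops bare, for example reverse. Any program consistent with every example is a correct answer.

take(4) | take(2) | reverse | drop_vowels

Check, running the answer program on each example:
  "qqcj" -> "qqcj" -> "qq" -> "qq" -> "qq"
  "ekhfxiv" -> "ekhf" -> "ek" -> "ke" -> "k"
  "lhmxe" -> "lhmx" -> "lh" -> "hl" -> "hl"
  "zgismlnq" -> "zgis" -> "zg" -> "gz" -> "gz"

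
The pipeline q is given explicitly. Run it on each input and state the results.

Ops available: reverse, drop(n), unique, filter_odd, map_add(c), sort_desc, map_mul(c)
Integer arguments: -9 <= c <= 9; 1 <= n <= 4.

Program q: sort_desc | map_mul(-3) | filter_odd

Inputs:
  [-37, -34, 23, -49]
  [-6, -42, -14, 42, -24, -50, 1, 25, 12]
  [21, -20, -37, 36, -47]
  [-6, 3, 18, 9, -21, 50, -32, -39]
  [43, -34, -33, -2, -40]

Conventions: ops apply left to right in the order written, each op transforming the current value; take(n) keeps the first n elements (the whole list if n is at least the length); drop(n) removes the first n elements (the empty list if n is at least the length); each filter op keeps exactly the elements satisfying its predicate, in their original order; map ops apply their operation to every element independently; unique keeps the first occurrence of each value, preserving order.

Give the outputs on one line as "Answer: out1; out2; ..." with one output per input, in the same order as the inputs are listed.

[-69, 111, 147]; [-75, -3]; [-63, 111, 141]; [-27, -9, 63, 117]; [-129, 99]

Execution, op by op:
  [-37, -34, 23, -49] -> [23, -34, -37, -49] -> [-69, 102, 111, 147] -> [-69, 111, 147]
  [-6, -42, -14, 42, -24, -50, 1, 25, 12] -> [42, 25, 12, 1, -6, -14, -24, -42, -50] -> [-126, -75, -36, -3, 18, 42, 72, 126, 150] -> [-75, -3]
  [21, -20, -37, 36, -47] -> [36, 21, -20, -37, -47] -> [-108, -63, 60, 111, 141] -> [-63, 111, 141]
  [-6, 3, 18, 9, -21, 50, -32, -39] -> [50, 18, 9, 3, -6, -21, -32, -39] -> [-150, -54, -27, -9, 18, 63, 96, 117] -> [-27, -9, 63, 117]
  [43, -34, -33, -2, -40] -> [43, -2, -33, -34, -40] -> [-129, 6, 99, 102, 120] -> [-129, 99]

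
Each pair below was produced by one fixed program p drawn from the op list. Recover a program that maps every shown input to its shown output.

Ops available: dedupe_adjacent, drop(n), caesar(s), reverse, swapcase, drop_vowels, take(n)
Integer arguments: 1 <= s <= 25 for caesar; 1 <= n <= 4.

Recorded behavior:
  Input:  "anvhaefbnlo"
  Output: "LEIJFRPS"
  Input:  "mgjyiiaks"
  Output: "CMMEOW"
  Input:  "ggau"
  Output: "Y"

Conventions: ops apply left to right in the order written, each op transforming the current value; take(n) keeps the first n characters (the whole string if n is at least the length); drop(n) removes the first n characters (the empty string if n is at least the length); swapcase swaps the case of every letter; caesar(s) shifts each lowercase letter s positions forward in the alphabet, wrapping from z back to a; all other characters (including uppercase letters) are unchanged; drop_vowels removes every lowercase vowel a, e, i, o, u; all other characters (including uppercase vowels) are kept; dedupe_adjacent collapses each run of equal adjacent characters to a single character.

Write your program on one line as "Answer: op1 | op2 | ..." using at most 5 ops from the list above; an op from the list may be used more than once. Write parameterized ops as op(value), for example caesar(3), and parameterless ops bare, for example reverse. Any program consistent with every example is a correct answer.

caesar(3) | caesar(1) | drop(3) | swapcase

Check, running the answer program on each example:
  "anvhaefbnlo" -> "dqykdhieqor" -> "erzleijfrps" -> "leijfrps" -> "LEIJFRPS"
  "mgjyiiaks" -> "pjmblldnv" -> "qkncmmeow" -> "cmmeow" -> "CMMEOW"
  "ggau" -> "jjdx" -> "kkey" -> "y" -> "Y"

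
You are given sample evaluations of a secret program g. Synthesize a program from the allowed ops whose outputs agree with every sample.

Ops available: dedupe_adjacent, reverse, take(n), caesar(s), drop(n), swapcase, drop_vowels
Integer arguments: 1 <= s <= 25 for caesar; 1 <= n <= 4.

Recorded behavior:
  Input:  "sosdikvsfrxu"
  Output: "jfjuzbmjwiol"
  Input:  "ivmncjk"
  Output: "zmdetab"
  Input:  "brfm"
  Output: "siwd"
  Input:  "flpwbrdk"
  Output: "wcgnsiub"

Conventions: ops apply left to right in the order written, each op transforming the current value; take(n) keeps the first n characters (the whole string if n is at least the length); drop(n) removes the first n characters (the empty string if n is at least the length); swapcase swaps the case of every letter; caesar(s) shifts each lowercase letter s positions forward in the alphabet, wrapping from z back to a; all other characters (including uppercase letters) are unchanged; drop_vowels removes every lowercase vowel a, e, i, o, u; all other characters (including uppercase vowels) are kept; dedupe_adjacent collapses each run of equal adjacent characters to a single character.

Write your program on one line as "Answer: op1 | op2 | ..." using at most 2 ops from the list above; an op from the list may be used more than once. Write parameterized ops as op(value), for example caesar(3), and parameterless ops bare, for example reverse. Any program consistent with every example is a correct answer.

caesar(15) | caesar(2)

Check, running the answer program on each example:
  "sosdikvsfrxu" -> "hdhsxzkhugmj" -> "jfjuzbmjwiol"
  "ivmncjk" -> "xkbcryz" -> "zmdetab"
  "brfm" -> "qgub" -> "siwd"
  "flpwbrdk" -> "uaelqgsz" -> "wcgnsiub"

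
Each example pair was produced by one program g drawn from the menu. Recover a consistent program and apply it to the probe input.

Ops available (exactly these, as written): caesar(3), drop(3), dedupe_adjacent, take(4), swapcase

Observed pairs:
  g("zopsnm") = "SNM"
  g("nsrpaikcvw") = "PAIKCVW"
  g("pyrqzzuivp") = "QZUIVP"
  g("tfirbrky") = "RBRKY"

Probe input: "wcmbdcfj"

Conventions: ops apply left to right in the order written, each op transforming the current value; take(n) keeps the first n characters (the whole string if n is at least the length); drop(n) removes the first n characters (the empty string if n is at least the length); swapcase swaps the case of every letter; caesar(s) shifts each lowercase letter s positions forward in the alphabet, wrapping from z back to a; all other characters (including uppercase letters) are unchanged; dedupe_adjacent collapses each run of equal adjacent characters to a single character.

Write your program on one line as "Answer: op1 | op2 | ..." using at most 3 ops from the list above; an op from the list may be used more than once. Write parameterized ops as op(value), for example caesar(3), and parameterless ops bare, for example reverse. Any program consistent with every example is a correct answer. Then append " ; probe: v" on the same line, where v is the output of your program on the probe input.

drop(3) | swapcase | dedupe_adjacent ; probe: "BDCFJ"

Check, running the answer program on each example:
  "zopsnm" -> "snm" -> "SNM" -> "SNM"
  "nsrpaikcvw" -> "paikcvw" -> "PAIKCVW" -> "PAIKCVW"
  "pyrqzzuivp" -> "qzzuivp" -> "QZZUIVP" -> "QZUIVP"
  "tfirbrky" -> "rbrky" -> "RBRKY" -> "RBRKY"
  probe: "wcmbdcfj" -> "bdcfj" -> "BDCFJ" -> "BDCFJ"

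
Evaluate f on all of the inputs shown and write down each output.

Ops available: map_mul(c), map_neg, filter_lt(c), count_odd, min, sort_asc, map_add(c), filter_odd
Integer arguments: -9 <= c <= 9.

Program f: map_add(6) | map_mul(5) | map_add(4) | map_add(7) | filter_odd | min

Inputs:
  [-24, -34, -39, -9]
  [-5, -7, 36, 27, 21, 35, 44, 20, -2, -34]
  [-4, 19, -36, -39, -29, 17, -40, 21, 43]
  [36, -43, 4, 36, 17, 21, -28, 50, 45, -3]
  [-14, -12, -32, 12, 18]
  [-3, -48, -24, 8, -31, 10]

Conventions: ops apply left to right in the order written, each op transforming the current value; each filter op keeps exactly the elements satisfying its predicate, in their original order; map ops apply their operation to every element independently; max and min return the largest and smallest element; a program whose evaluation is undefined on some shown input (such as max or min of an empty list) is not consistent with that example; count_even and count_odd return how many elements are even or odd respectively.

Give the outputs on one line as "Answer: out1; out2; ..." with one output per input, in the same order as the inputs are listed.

-129; -129; -159; -99; -119; -199

Execution, op by op:
  [-24, -34, -39, -9] -> [-18, -28, -33, -3] -> [-90, -140, -165, -15] -> [-86, -136, -161, -11] -> [-79, -129, -154, -4] -> [-79, -129] -> -129
  [-5, -7, 36, 27, 21, 35, 44, 20, -2, -34] -> [1, -1, 42, 33, 27, 41, 50, 26, 4, -28] -> [5, -5, 210, 165, 135, 205, 250, 130, 20, -140] -> [9, -1, 214, 169, 139, 209, 254, 134, 24, -136] -> [16, 6, 221, 176, 146, 216, 261, 141, 31, -129] -> [221, 261, 141, 31, -129] -> -129
  [-4, 19, -36, -39, -29, 17, -40, 21, 43] -> [2, 25, -30, -33, -23, 23, -34, 27, 49] -> [10, 125, -150, -165, -115, 115, -170, 135, 245] -> [14, 129, -146, -161, -111, 119, -166, 139, 249] -> [21, 136, -139, -154, -104, 126, -159, 146, 256] -> [21, -139, -159] -> -159
  [36, -43, 4, 36, 17, 21, -28, 50, 45, -3] -> [42, -37, 10, 42, 23, 27, -22, 56, 51, 3] -> [210, -185, 50, 210, 115, 135, -110, 280, 255, 15] -> [214, -181, 54, 214, 119, 139, -106, 284, 259, 19] -> [221, -174, 61, 221, 126, 146, -99, 291, 266, 26] -> [221, 61, 221, -99, 291] -> -99
  [-14, -12, -32, 12, 18] -> [-8, -6, -26, 18, 24] -> [-40, -30, -130, 90, 120] -> [-36, -26, -126, 94, 124] -> [-29, -19, -119, 101, 131] -> [-29, -19, -119, 101, 131] -> -119
  [-3, -48, -24, 8, -31, 10] -> [3, -42, -18, 14, -25, 16] -> [15, -210, -90, 70, -125, 80] -> [19, -206, -86, 74, -121, 84] -> [26, -199, -79, 81, -114, 91] -> [-199, -79, 81, 91] -> -199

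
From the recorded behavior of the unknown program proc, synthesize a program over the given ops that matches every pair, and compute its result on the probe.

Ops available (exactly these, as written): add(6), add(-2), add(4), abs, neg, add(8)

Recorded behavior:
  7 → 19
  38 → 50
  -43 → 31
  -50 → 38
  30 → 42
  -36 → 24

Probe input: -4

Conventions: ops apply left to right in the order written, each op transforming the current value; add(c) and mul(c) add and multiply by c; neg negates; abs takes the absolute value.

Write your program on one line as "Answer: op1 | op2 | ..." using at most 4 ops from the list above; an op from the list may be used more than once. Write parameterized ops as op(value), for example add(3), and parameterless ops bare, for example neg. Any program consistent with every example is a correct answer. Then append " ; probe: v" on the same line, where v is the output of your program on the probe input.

add(4) | add(8) | abs ; probe: 8

Check, running the answer program on each example:
  7 -> 11 -> 19 -> 19
  38 -> 42 -> 50 -> 50
  -43 -> -39 -> -31 -> 31
  -50 -> -46 -> -38 -> 38
  30 -> 34 -> 42 -> 42
  -36 -> -32 -> -24 -> 24
  probe: -4 -> 0 -> 8 -> 8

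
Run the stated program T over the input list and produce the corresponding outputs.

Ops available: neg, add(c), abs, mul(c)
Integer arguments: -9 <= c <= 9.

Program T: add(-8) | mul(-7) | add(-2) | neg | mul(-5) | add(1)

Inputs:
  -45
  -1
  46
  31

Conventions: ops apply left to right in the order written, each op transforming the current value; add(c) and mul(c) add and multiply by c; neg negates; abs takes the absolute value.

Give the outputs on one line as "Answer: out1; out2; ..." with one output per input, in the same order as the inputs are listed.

Execution, op by op:
  -45 -> -53 -> 371 -> 369 -> -369 -> 1845 -> 1846
  -1 -> -9 -> 63 -> 61 -> -61 -> 305 -> 306
  46 -> 38 -> -266 -> -268 -> 268 -> -1340 -> -1339
  31 -> 23 -> -161 -> -163 -> 163 -> -815 -> -814

1846; 306; -1339; -814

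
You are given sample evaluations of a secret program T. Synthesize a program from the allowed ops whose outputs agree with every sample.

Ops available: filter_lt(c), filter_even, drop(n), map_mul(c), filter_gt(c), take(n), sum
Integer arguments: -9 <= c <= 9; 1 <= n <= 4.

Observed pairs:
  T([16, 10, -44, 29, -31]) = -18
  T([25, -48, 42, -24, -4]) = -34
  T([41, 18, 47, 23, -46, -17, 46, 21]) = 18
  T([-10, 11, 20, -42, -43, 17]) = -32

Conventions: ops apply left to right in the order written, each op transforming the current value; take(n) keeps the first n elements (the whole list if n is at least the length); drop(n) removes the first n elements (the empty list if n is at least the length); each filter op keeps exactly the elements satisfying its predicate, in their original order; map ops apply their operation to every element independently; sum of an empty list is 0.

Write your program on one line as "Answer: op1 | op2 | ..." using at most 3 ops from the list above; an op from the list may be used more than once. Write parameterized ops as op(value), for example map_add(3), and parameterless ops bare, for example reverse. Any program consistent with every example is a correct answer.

filter_even | sum

Check, running the answer program on each example:
  [16, 10, -44, 29, -31] -> [16, 10, -44] -> -18
  [25, -48, 42, -24, -4] -> [-48, 42, -24, -4] -> -34
  [41, 18, 47, 23, -46, -17, 46, 21] -> [18, -46, 46] -> 18
  [-10, 11, 20, -42, -43, 17] -> [-10, 20, -42] -> -32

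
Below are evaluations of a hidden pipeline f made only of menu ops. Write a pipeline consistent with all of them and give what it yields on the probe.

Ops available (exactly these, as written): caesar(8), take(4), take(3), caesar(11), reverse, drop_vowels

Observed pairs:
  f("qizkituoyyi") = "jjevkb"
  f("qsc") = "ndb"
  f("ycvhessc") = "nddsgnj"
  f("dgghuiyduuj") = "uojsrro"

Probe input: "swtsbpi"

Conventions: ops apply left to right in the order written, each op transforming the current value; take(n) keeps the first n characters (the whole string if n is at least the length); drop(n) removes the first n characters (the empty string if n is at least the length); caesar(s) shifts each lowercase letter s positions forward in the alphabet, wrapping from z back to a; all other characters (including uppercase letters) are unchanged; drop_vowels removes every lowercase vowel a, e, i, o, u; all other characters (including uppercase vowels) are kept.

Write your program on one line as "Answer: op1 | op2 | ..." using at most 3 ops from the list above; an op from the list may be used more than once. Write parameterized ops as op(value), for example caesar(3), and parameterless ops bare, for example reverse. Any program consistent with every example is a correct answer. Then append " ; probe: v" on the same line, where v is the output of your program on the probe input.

drop_vowels | reverse | caesar(11) ; probe: "amdehd"

Check, running the answer program on each example:
  "qizkituoyyi" -> "qzktyy" -> "yytkzq" -> "jjevkb"
  "qsc" -> "qsc" -> "csq" -> "ndb"
  "ycvhessc" -> "ycvhssc" -> "csshvcy" -> "nddsgnj"
  "dgghuiyduuj" -> "dgghydj" -> "jdyhggd" -> "uojsrro"
  probe: "swtsbpi" -> "swtsbp" -> "pbstws" -> "amdehd"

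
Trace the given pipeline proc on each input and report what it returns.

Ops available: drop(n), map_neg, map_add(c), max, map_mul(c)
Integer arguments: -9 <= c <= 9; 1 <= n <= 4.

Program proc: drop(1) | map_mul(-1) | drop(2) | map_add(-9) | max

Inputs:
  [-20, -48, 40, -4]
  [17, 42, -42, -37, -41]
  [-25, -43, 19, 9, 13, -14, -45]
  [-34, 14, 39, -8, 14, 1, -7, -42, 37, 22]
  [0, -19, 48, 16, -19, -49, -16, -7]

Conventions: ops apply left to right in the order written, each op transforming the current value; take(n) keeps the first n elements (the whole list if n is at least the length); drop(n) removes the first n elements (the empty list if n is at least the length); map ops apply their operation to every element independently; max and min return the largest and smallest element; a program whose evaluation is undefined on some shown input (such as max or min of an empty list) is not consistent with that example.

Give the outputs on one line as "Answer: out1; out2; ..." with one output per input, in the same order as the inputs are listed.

Execution, op by op:
  [-20, -48, 40, -4] -> [-48, 40, -4] -> [48, -40, 4] -> [4] -> [-5] -> -5
  [17, 42, -42, -37, -41] -> [42, -42, -37, -41] -> [-42, 42, 37, 41] -> [37, 41] -> [28, 32] -> 32
  [-25, -43, 19, 9, 13, -14, -45] -> [-43, 19, 9, 13, -14, -45] -> [43, -19, -9, -13, 14, 45] -> [-9, -13, 14, 45] -> [-18, -22, 5, 36] -> 36
  [-34, 14, 39, -8, 14, 1, -7, -42, 37, 22] -> [14, 39, -8, 14, 1, -7, -42, 37, 22] -> [-14, -39, 8, -14, -1, 7, 42, -37, -22] -> [8, -14, -1, 7, 42, -37, -22] -> [-1, -23, -10, -2, 33, -46, -31] -> 33
  [0, -19, 48, 16, -19, -49, -16, -7] -> [-19, 48, 16, -19, -49, -16, -7] -> [19, -48, -16, 19, 49, 16, 7] -> [-16, 19, 49, 16, 7] -> [-25, 10, 40, 7, -2] -> 40

-5; 32; 36; 33; 40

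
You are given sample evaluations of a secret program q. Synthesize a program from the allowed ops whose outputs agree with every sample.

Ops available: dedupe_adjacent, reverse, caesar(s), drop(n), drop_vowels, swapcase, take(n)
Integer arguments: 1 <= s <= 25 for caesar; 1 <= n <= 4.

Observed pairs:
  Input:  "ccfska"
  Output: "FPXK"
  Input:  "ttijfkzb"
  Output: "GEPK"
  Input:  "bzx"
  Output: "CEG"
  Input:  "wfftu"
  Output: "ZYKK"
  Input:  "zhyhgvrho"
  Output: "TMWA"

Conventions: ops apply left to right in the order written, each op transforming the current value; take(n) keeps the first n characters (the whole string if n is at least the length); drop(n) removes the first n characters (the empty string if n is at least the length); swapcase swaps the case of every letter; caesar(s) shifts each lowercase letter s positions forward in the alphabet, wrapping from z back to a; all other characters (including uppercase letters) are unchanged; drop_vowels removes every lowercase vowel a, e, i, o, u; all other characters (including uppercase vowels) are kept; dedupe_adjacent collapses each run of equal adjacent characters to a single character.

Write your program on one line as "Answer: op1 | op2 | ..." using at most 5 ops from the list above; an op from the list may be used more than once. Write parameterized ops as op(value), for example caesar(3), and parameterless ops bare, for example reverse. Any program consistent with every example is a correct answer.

reverse | caesar(5) | swapcase | take(4)

Check, running the answer program on each example:
  "ccfska" -> "aksfcc" -> "fpxkhh" -> "FPXKHH" -> "FPXK"
  "ttijfkzb" -> "bzkfjitt" -> "gepkonyy" -> "GEPKONYY" -> "GEPK"
  "bzx" -> "xzb" -> "ceg" -> "CEG" -> "CEG"
  "wfftu" -> "utffw" -> "zykkb" -> "ZYKKB" -> "ZYKK"
  "zhyhgvrho" -> "ohrvghyhz" -> "tmwalmdme" -> "TMWALMDME" -> "TMWA"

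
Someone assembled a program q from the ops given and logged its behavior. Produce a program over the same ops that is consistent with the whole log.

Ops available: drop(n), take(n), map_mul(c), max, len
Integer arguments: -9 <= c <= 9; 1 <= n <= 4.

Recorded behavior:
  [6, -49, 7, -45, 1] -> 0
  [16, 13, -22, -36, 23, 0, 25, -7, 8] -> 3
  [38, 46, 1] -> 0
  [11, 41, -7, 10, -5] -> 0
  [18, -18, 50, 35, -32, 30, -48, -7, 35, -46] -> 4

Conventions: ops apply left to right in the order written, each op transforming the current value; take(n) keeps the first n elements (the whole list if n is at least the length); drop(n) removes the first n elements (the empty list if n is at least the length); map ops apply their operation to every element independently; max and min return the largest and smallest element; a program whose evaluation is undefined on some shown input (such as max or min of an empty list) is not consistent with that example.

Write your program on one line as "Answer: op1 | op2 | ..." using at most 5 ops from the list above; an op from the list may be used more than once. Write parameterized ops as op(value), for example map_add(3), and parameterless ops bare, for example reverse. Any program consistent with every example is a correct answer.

drop(3) | map_mul(-5) | drop(3) | len

Check, running the answer program on each example:
  [6, -49, 7, -45, 1] -> [-45, 1] -> [225, -5] -> [] -> 0
  [16, 13, -22, -36, 23, 0, 25, -7, 8] -> [-36, 23, 0, 25, -7, 8] -> [180, -115, 0, -125, 35, -40] -> [-125, 35, -40] -> 3
  [38, 46, 1] -> [] -> [] -> [] -> 0
  [11, 41, -7, 10, -5] -> [10, -5] -> [-50, 25] -> [] -> 0
  [18, -18, 50, 35, -32, 30, -48, -7, 35, -46] -> [35, -32, 30, -48, -7, 35, -46] -> [-175, 160, -150, 240, 35, -175, 230] -> [240, 35, -175, 230] -> 4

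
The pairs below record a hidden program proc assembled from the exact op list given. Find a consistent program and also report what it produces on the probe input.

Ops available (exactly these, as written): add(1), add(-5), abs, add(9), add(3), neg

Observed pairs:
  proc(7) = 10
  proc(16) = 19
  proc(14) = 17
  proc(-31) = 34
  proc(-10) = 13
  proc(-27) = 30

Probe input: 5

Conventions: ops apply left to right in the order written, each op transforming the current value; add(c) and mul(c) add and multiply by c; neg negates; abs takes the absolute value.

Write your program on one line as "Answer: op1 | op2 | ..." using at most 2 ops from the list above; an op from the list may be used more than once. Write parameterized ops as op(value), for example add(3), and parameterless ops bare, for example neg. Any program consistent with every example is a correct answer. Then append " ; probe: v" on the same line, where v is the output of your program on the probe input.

abs | add(3) ; probe: 8

Check, running the answer program on each example:
  7 -> 7 -> 10
  16 -> 16 -> 19
  14 -> 14 -> 17
  -31 -> 31 -> 34
  -10 -> 10 -> 13
  -27 -> 27 -> 30
  probe: 5 -> 5 -> 8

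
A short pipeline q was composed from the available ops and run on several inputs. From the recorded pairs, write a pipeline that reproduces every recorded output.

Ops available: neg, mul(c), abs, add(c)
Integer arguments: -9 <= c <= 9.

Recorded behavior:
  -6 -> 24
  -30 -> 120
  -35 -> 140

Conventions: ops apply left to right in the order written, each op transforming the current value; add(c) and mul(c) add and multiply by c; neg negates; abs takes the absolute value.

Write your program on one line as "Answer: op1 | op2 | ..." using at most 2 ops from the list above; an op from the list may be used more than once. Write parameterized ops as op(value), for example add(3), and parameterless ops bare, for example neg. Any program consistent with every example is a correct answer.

neg | mul(4)

Check, running the answer program on each example:
  -6 -> 6 -> 24
  -30 -> 30 -> 120
  -35 -> 35 -> 140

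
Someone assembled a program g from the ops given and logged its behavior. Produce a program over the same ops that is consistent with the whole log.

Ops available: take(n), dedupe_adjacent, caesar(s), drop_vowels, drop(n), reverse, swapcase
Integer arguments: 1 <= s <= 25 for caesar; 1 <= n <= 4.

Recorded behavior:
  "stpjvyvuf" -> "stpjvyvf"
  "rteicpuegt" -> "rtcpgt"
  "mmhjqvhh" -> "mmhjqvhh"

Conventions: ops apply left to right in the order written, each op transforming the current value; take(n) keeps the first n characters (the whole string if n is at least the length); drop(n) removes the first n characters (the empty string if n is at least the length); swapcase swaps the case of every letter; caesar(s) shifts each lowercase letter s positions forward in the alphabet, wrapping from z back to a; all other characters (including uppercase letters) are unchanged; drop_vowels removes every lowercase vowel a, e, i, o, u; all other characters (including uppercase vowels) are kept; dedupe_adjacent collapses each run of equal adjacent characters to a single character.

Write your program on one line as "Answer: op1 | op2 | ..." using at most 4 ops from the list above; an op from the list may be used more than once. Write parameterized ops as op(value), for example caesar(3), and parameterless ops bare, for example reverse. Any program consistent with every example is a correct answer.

reverse | drop_vowels | reverse

Check, running the answer program on each example:
  "stpjvyvuf" -> "fuvyvjpts" -> "fvyvjpts" -> "stpjvyvf"
  "rteicpuegt" -> "tgeupcietr" -> "tgpctr" -> "rtcpgt"
  "mmhjqvhh" -> "hhvqjhmm" -> "hhvqjhmm" -> "mmhjqvhh"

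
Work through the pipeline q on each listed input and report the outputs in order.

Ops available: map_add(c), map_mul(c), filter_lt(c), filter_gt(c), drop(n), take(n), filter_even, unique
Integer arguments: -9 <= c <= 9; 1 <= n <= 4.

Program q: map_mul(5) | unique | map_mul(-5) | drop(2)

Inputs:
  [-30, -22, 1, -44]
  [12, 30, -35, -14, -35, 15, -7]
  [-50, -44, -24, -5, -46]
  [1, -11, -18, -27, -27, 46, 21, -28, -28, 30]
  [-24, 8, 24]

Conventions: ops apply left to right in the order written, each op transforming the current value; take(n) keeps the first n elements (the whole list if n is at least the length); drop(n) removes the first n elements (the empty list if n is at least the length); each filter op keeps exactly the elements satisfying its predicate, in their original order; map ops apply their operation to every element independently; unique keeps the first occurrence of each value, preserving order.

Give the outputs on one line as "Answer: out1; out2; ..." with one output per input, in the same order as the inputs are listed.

[-25, 1100]; [875, 350, -375, 175]; [600, 125, 1150]; [450, 675, -1150, -525, 700, -750]; [-600]

Execution, op by op:
  [-30, -22, 1, -44] -> [-150, -110, 5, -220] -> [-150, -110, 5, -220] -> [750, 550, -25, 1100] -> [-25, 1100]
  [12, 30, -35, -14, -35, 15, -7] -> [60, 150, -175, -70, -175, 75, -35] -> [60, 150, -175, -70, 75, -35] -> [-300, -750, 875, 350, -375, 175] -> [875, 350, -375, 175]
  [-50, -44, -24, -5, -46] -> [-250, -220, -120, -25, -230] -> [-250, -220, -120, -25, -230] -> [1250, 1100, 600, 125, 1150] -> [600, 125, 1150]
  [1, -11, -18, -27, -27, 46, 21, -28, -28, 30] -> [5, -55, -90, -135, -135, 230, 105, -140, -140, 150] -> [5, -55, -90, -135, 230, 105, -140, 150] -> [-25, 275, 450, 675, -1150, -525, 700, -750] -> [450, 675, -1150, -525, 700, -750]
  [-24, 8, 24] -> [-120, 40, 120] -> [-120, 40, 120] -> [600, -200, -600] -> [-600]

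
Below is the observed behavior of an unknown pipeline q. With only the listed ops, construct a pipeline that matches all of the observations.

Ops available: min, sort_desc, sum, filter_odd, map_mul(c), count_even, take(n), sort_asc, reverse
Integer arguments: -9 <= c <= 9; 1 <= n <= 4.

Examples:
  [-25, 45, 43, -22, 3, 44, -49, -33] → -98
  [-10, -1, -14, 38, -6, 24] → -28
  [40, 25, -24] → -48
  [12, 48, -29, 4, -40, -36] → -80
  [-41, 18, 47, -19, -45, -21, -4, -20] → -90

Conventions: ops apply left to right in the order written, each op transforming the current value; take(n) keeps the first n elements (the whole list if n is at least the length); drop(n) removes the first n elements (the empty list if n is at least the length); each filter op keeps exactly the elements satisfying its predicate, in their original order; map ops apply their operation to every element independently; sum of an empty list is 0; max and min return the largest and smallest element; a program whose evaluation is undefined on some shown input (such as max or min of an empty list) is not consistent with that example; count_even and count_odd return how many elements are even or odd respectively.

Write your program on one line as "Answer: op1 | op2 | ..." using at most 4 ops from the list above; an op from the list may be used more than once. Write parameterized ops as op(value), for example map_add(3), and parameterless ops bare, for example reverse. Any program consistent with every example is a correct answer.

reverse | map_mul(2) | min

Check, running the answer program on each example:
  [-25, 45, 43, -22, 3, 44, -49, -33] -> [-33, -49, 44, 3, -22, 43, 45, -25] -> [-66, -98, 88, 6, -44, 86, 90, -50] -> -98
  [-10, -1, -14, 38, -6, 24] -> [24, -6, 38, -14, -1, -10] -> [48, -12, 76, -28, -2, -20] -> -28
  [40, 25, -24] -> [-24, 25, 40] -> [-48, 50, 80] -> -48
  [12, 48, -29, 4, -40, -36] -> [-36, -40, 4, -29, 48, 12] -> [-72, -80, 8, -58, 96, 24] -> -80
  [-41, 18, 47, -19, -45, -21, -4, -20] -> [-20, -4, -21, -45, -19, 47, 18, -41] -> [-40, -8, -42, -90, -38, 94, 36, -82] -> -90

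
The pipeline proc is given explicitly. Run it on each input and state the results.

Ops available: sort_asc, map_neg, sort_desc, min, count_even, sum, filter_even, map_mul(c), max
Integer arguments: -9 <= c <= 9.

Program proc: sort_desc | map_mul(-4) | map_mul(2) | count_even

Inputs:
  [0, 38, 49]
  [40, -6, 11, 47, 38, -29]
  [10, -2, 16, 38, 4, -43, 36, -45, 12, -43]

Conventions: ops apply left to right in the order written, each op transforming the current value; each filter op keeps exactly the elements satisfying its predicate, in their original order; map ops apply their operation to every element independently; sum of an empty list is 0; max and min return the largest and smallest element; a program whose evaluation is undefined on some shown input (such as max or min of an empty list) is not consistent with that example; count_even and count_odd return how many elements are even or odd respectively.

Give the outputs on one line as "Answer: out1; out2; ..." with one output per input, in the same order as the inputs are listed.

3; 6; 10

Execution, op by op:
  [0, 38, 49] -> [49, 38, 0] -> [-196, -152, 0] -> [-392, -304, 0] -> 3
  [40, -6, 11, 47, 38, -29] -> [47, 40, 38, 11, -6, -29] -> [-188, -160, -152, -44, 24, 116] -> [-376, -320, -304, -88, 48, 232] -> 6
  [10, -2, 16, 38, 4, -43, 36, -45, 12, -43] -> [38, 36, 16, 12, 10, 4, -2, -43, -43, -45] -> [-152, -144, -64, -48, -40, -16, 8, 172, 172, 180] -> [-304, -288, -128, -96, -80, -32, 16, 344, 344, 360] -> 10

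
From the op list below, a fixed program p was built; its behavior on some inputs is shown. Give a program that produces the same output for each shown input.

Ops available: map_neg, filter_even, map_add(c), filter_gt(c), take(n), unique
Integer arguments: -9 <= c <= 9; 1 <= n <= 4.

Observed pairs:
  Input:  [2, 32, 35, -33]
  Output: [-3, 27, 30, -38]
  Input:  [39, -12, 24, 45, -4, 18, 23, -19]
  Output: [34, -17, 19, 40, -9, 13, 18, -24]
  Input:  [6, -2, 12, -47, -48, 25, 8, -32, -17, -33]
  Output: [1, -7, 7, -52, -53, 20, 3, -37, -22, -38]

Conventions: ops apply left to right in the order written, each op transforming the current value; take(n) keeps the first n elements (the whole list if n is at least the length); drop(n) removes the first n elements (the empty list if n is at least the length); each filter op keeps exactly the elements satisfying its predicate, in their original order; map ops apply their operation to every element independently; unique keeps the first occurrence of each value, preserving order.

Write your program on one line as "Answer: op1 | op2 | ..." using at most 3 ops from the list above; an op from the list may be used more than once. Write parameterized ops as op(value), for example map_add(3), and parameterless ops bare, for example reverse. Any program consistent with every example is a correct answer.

map_add(7) | map_add(-5) | map_add(-7)

Check, running the answer program on each example:
  [2, 32, 35, -33] -> [9, 39, 42, -26] -> [4, 34, 37, -31] -> [-3, 27, 30, -38]
  [39, -12, 24, 45, -4, 18, 23, -19] -> [46, -5, 31, 52, 3, 25, 30, -12] -> [41, -10, 26, 47, -2, 20, 25, -17] -> [34, -17, 19, 40, -9, 13, 18, -24]
  [6, -2, 12, -47, -48, 25, 8, -32, -17, -33] -> [13, 5, 19, -40, -41, 32, 15, -25, -10, -26] -> [8, 0, 14, -45, -46, 27, 10, -30, -15, -31] -> [1, -7, 7, -52, -53, 20, 3, -37, -22, -38]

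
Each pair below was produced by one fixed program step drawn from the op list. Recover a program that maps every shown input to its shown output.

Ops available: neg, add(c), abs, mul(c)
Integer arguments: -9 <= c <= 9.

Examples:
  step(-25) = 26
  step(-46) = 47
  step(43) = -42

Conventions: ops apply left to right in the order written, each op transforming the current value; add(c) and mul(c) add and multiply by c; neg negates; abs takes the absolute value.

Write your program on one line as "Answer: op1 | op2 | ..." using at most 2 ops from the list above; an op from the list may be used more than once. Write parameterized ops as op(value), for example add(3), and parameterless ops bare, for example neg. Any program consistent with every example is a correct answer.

neg | add(1)

Check, running the answer program on each example:
  -25 -> 25 -> 26
  -46 -> 46 -> 47
  43 -> -43 -> -42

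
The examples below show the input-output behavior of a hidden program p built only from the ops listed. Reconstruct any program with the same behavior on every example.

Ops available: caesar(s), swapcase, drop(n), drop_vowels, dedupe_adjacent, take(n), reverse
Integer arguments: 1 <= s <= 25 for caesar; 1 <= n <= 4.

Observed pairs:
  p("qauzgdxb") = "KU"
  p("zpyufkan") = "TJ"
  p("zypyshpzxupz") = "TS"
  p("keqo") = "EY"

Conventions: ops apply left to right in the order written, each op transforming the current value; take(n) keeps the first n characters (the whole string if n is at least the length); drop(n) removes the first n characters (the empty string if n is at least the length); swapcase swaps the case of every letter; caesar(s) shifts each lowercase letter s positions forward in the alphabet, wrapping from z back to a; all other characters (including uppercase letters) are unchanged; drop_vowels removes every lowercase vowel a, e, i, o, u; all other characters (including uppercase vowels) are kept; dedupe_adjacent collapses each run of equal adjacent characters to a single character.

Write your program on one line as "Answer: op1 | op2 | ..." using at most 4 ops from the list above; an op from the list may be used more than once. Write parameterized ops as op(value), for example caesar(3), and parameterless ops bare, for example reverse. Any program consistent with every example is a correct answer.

take(3) | caesar(20) | swapcase | take(2)

Check, running the answer program on each example:
  "qauzgdxb" -> "qau" -> "kuo" -> "KUO" -> "KU"
  "zpyufkan" -> "zpy" -> "tjs" -> "TJS" -> "TJ"
  "zypyshpzxupz" -> "zyp" -> "tsj" -> "TSJ" -> "TS"
  "keqo" -> "keq" -> "eyk" -> "EYK" -> "EY"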